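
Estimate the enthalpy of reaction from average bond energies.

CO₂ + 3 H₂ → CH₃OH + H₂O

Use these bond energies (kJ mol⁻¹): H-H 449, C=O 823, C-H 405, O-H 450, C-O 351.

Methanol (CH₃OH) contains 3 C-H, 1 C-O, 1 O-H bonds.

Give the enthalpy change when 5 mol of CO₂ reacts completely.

Bonds broken (reactants):
  C=O: 2 × 823 = 1646
  H-H: 3 × 449 = 1347
  Σ(broken) = 2993 kJ
Bonds formed (products):
  C-H: 3 × 405 = 1215
  C-O: 1 × 351 = 351
  O-H: 3 × 450 = 1350
  Σ(formed) = 2916 kJ
ΔH = Σ(broken) − Σ(formed) = 2993 − 2916 = +77 kJ
For 5× the reaction as written: 5 × (+77) = +385 kJ

ΔH = +385 kJ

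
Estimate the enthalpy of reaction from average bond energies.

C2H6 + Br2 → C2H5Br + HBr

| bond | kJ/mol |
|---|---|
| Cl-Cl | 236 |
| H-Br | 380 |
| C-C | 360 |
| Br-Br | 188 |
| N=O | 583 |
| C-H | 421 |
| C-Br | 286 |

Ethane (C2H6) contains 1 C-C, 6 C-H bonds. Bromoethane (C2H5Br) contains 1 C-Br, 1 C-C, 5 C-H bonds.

ΔH ≈ −57 kJ

Bonds broken (reactants):
  Br-Br: 1 × 188 = 188
  C-C: 1 × 360 = 360
  C-H: 6 × 421 = 2526
  Σ(broken) = 3074 kJ
Bonds formed (products):
  C-Br: 1 × 286 = 286
  C-C: 1 × 360 = 360
  C-H: 5 × 421 = 2105
  H-Br: 1 × 380 = 380
  Σ(formed) = 3131 kJ
ΔH = Σ(broken) − Σ(formed) = 3074 − 3131 = −57 kJ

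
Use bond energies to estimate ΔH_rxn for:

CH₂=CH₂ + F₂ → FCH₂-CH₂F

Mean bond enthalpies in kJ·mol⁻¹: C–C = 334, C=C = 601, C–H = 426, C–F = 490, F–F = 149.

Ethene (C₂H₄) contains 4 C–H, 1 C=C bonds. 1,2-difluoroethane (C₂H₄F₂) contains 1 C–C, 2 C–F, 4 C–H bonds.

Bonds broken (reactants):
  C–H: 4 × 426 = 1704
  C=C: 1 × 601 = 601
  F–F: 1 × 149 = 149
  Σ(broken) = 2454 kJ
Bonds formed (products):
  C–C: 1 × 334 = 334
  C–F: 2 × 490 = 980
  C–H: 4 × 426 = 1704
  Σ(formed) = 3018 kJ
ΔH = Σ(broken) − Σ(formed) = 2454 − 3018 = −564 kJ

ΔH ≈ −564 kJ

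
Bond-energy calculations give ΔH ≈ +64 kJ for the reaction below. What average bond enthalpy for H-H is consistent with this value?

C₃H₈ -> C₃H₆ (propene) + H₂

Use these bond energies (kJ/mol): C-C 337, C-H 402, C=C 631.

D(H-H) ≈ 446 kJ/mol

Let D be the H-H bond energy.
Σ(broken) = 2×337 + 8×402 = 3890
Σ(formed) = 1×337 + 6×402 + 1×631 + 1×D = 3380 + D
ΔH = Σ(broken) − Σ(formed) = (3890) − (3380 + D) = +510 − D
Setting this equal to +64 kJ gives D = 446 kJ/mol.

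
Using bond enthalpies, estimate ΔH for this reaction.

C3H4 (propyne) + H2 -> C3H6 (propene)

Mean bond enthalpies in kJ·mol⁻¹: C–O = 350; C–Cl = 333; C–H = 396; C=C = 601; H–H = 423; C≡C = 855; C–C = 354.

Bonds broken (reactants):
  C≡C: 1 × 855 = 855
  C–C: 1 × 354 = 354
  C–H: 4 × 396 = 1584
  H–H: 1 × 423 = 423
  Σ(broken) = 3216 kJ
Bonds formed (products):
  C–C: 1 × 354 = 354
  C–H: 6 × 396 = 2376
  C=C: 1 × 601 = 601
  Σ(formed) = 3331 kJ
ΔH = Σ(broken) − Σ(formed) = 3216 − 3331 = −115 kJ

ΔH ≈ −115 kJ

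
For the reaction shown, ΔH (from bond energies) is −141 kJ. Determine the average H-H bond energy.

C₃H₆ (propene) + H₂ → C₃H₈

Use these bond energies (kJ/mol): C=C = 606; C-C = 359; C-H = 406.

D(H-H) ≈ 424 kJ/mol

Let D be the H-H bond energy.
Σ(broken) = 1×359 + 6×406 + 1×606 + 1×D = 3401 + D
Σ(formed) = 2×359 + 8×406 = 3966
ΔH = Σ(broken) − Σ(formed) = (3401 + D) − (3966) = −565 + D
Setting this equal to −141 kJ gives D = 424 kJ/mol.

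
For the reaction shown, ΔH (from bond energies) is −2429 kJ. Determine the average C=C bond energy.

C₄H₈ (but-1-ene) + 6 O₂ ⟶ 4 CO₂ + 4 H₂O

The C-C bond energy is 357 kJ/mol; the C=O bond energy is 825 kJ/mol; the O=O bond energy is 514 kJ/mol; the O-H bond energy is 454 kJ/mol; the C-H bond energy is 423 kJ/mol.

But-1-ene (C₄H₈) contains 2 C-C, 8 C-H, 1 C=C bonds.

Let D be the C=C bond energy.
Σ(broken) = 2×357 + 8×423 + 1×D + 6×514 = 7182 + D
Σ(formed) = 8×825 + 8×454 = 10232
ΔH = Σ(broken) − Σ(formed) = (7182 + D) − (10232) = −3050 + D
Setting this equal to −2429 kJ gives D = 621 kJ/mol.

D(C=C) ≈ 621 kJ/mol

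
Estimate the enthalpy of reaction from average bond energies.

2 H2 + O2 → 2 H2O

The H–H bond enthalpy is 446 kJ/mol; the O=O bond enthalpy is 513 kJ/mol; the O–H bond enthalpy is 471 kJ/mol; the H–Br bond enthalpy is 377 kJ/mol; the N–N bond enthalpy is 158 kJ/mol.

Bonds broken (reactants):
  H–H: 2 × 446 = 892
  O=O: 1 × 513 = 513
  Σ(broken) = 1405 kJ
Bonds formed (products):
  O–H: 4 × 471 = 1884
  Σ(formed) = 1884 kJ
ΔH = Σ(broken) − Σ(formed) = 1405 − 1884 = −479 kJ

ΔH ≈ −479 kJ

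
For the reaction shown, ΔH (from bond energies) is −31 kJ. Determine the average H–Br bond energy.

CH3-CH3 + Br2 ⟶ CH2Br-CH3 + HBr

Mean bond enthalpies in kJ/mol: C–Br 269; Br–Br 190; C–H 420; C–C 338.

Let D be the H–Br bond energy.
Σ(broken) = 1×190 + 1×338 + 6×420 = 3048
Σ(formed) = 1×269 + 1×338 + 5×420 + 1×D = 2707 + D
ΔH = Σ(broken) − Σ(formed) = (3048) − (2707 + D) = +341 − D
Setting this equal to −31 kJ gives D = 372 kJ/mol.

D(H–Br) ≈ 372 kJ/mol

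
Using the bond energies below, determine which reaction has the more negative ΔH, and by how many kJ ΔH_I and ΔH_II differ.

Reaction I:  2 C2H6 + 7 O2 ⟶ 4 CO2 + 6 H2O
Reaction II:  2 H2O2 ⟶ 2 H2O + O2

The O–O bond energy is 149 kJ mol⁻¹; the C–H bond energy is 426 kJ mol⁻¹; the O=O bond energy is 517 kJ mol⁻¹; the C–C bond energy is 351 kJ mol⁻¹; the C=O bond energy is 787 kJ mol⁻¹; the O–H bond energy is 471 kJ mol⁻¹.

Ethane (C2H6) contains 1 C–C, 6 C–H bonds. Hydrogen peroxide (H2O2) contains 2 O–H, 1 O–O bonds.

Reaction I, by 2296 kJ

Reaction I:
  Bonds broken (reactants):
    C–C: 2 × 351 = 702
    C–H: 12 × 426 = 5112
    O=O: 7 × 517 = 3619
    Σ(broken) = 9433 kJ
  Bonds formed (products):
    C=O: 8 × 787 = 6296
    O–H: 12 × 471 = 5652
    Σ(formed) = 11948 kJ
  ΔH_I = 9433 − 11948 = −2515 kJ
Reaction II:
  Bonds broken (reactants):
    O–H: 4 × 471 = 1884
    O–O: 2 × 149 = 298
    Σ(broken) = 2182 kJ
  Bonds formed (products):
    O–H: 4 × 471 = 1884
    O=O: 1 × 517 = 517
    Σ(formed) = 2401 kJ
  ΔH_II = 2182 − 2401 = −219 kJ
ΔH_I − ΔH_II = −2296 kJ, so reaction I has the more negative ΔH; |ΔH_I − ΔH_II| = 2296 kJ.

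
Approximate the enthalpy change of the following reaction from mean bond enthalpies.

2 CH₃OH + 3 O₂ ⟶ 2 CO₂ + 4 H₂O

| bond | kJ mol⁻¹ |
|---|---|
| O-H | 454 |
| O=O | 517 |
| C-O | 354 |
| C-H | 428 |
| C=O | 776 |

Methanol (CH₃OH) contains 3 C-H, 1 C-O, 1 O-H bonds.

ΔH ≈ −1001 kJ

Bonds broken (reactants):
  C-H: 6 × 428 = 2568
  C-O: 2 × 354 = 708
  O-H: 2 × 454 = 908
  O=O: 3 × 517 = 1551
  Σ(broken) = 5735 kJ
Bonds formed (products):
  C=O: 4 × 776 = 3104
  O-H: 8 × 454 = 3632
  Σ(formed) = 6736 kJ
ΔH = Σ(broken) − Σ(formed) = 5735 − 6736 = −1001 kJ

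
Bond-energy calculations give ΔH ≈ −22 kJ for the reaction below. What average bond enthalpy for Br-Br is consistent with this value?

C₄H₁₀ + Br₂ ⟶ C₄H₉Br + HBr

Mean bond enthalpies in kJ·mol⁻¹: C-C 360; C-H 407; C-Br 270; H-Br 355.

Let D be the Br-Br bond energy.
Σ(broken) = 1×D + 3×360 + 10×407 = 5150 + D
Σ(formed) = 1×270 + 3×360 + 9×407 + 1×355 = 5368
ΔH = Σ(broken) − Σ(formed) = (5150 + D) − (5368) = −218 + D
Setting this equal to −22 kJ gives D = 196 kJ/mol.

D(Br-Br) ≈ 196 kJ/mol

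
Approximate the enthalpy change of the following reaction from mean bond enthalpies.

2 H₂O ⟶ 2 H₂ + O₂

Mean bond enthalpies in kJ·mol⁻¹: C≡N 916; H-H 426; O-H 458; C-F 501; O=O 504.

Bonds broken (reactants):
  O-H: 4 × 458 = 1832
  Σ(broken) = 1832 kJ
Bonds formed (products):
  H-H: 2 × 426 = 852
  O=O: 1 × 504 = 504
  Σ(formed) = 1356 kJ
ΔH = Σ(broken) − Σ(formed) = 1832 − 1356 = +476 kJ

ΔH ≈ +476 kJ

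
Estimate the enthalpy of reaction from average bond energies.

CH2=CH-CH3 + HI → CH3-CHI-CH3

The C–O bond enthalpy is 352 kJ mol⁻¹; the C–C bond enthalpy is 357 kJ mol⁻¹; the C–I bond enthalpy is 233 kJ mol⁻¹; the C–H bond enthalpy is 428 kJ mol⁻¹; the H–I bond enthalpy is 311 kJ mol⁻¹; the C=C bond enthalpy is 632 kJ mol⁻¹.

ΔH ≈ −75 kJ

Bonds broken (reactants):
  C–C: 1 × 357 = 357
  C–H: 6 × 428 = 2568
  C=C: 1 × 632 = 632
  H–I: 1 × 311 = 311
  Σ(broken) = 3868 kJ
Bonds formed (products):
  C–C: 2 × 357 = 714
  C–H: 7 × 428 = 2996
  C–I: 1 × 233 = 233
  Σ(formed) = 3943 kJ
ΔH = Σ(broken) − Σ(formed) = 3868 − 3943 = −75 kJ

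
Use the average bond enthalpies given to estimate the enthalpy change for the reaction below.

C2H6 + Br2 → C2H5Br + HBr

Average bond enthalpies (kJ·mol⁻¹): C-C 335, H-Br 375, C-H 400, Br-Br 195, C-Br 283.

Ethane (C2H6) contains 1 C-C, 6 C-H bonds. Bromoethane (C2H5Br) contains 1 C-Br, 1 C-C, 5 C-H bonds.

Bonds broken (reactants):
  Br-Br: 1 × 195 = 195
  C-C: 1 × 335 = 335
  C-H: 6 × 400 = 2400
  Σ(broken) = 2930 kJ
Bonds formed (products):
  C-Br: 1 × 283 = 283
  C-C: 1 × 335 = 335
  C-H: 5 × 400 = 2000
  H-Br: 1 × 375 = 375
  Σ(formed) = 2993 kJ
ΔH = Σ(broken) − Σ(formed) = 2930 − 2993 = −63 kJ

ΔH ≈ −63 kJ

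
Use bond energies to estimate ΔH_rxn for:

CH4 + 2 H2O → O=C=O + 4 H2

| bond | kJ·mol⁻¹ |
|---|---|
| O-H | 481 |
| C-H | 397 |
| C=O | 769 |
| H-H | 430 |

Bonds broken (reactants):
  C-H: 4 × 397 = 1588
  O-H: 4 × 481 = 1924
  Σ(broken) = 3512 kJ
Bonds formed (products):
  C=O: 2 × 769 = 1538
  H-H: 4 × 430 = 1720
  Σ(formed) = 3258 kJ
ΔH = Σ(broken) − Σ(formed) = 3512 − 3258 = +254 kJ

ΔH ≈ +254 kJ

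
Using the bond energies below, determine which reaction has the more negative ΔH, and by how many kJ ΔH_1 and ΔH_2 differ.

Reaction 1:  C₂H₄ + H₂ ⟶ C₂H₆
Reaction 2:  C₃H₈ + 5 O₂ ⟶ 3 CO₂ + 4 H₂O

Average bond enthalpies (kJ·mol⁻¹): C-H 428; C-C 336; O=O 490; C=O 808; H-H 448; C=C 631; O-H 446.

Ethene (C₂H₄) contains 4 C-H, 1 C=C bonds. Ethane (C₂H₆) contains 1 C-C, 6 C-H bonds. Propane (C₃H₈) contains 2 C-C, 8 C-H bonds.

Reaction 2, by 1757 kJ

Reaction 1:
  Bonds broken (reactants):
    C-H: 4 × 428 = 1712
    C=C: 1 × 631 = 631
    H-H: 1 × 448 = 448
    Σ(broken) = 2791 kJ
  Bonds formed (products):
    C-C: 1 × 336 = 336
    C-H: 6 × 428 = 2568
    Σ(formed) = 2904 kJ
  ΔH_1 = 2791 − 2904 = −113 kJ
Reaction 2:
  Bonds broken (reactants):
    C-C: 2 × 336 = 672
    C-H: 8 × 428 = 3424
    O=O: 5 × 490 = 2450
    Σ(broken) = 6546 kJ
  Bonds formed (products):
    C=O: 6 × 808 = 4848
    O-H: 8 × 446 = 3568
    Σ(formed) = 8416 kJ
  ΔH_2 = 6546 − 8416 = −1870 kJ
ΔH_1 − ΔH_2 = +1757 kJ, so reaction 2 has the more negative ΔH; |ΔH_1 − ΔH_2| = 1757 kJ.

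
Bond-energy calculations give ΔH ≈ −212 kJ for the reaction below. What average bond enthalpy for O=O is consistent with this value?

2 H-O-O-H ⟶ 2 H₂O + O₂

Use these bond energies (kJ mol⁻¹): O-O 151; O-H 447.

Let D be the O=O bond energy.
Σ(broken) = 4×447 + 2×151 = 2090
Σ(formed) = 4×447 + 1×D = 1788 + D
ΔH = Σ(broken) − Σ(formed) = (2090) − (1788 + D) = +302 − D
Setting this equal to −212 kJ gives D = 514 kJ/mol.

D(O=O) ≈ 514 kJ/mol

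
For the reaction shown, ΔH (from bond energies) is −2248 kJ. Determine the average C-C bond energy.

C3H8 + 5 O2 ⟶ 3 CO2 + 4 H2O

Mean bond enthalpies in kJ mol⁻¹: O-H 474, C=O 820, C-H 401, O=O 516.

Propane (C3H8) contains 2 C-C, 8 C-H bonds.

Let D be the C-C bond energy.
Σ(broken) = 2×D + 8×401 + 5×516 = 5788 + 2D
Σ(formed) = 6×820 + 8×474 = 8712
ΔH = Σ(broken) − Σ(formed) = (5788 + 2D) − (8712) = −2924 + 2D
Setting this equal to −2248 kJ gives 2D = 676, so D = 338 kJ/mol.

D(C-C) ≈ 338 kJ/mol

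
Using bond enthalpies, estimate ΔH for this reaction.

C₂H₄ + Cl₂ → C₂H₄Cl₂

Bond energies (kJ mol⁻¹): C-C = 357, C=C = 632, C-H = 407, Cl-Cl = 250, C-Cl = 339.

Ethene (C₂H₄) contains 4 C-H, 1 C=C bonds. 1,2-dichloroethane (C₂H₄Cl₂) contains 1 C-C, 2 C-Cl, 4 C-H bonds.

ΔH ≈ −153 kJ

Bonds broken (reactants):
  C-H: 4 × 407 = 1628
  C=C: 1 × 632 = 632
  Cl-Cl: 1 × 250 = 250
  Σ(broken) = 2510 kJ
Bonds formed (products):
  C-C: 1 × 357 = 357
  C-Cl: 2 × 339 = 678
  C-H: 4 × 407 = 1628
  Σ(formed) = 2663 kJ
ΔH = Σ(broken) − Σ(formed) = 2510 − 2663 = −153 kJ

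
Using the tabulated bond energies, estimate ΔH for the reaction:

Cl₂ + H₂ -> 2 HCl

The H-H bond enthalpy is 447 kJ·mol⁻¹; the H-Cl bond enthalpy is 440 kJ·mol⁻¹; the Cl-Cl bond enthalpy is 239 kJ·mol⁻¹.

ΔH ≈ −194 kJ

Bonds broken (reactants):
  Cl-Cl: 1 × 239 = 239
  H-H: 1 × 447 = 447
  Σ(broken) = 686 kJ
Bonds formed (products):
  H-Cl: 2 × 440 = 880
  Σ(formed) = 880 kJ
ΔH = Σ(broken) − Σ(formed) = 686 − 880 = −194 kJ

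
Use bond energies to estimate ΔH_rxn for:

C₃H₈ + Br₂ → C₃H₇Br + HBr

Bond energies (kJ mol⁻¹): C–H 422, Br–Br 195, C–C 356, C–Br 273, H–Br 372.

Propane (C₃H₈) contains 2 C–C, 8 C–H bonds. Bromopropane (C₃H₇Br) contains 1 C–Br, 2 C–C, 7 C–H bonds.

ΔH ≈ −28 kJ

Bonds broken (reactants):
  Br–Br: 1 × 195 = 195
  C–C: 2 × 356 = 712
  C–H: 8 × 422 = 3376
  Σ(broken) = 4283 kJ
Bonds formed (products):
  C–Br: 1 × 273 = 273
  C–C: 2 × 356 = 712
  C–H: 7 × 422 = 2954
  H–Br: 1 × 372 = 372
  Σ(formed) = 4311 kJ
ΔH = Σ(broken) − Σ(formed) = 4283 − 4311 = −28 kJ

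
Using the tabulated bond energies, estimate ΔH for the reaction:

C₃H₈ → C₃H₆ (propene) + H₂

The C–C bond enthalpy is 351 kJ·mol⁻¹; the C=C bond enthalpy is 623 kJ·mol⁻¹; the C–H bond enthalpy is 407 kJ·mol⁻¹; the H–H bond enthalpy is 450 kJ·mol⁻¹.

Bonds broken (reactants):
  C–C: 2 × 351 = 702
  C–H: 8 × 407 = 3256
  Σ(broken) = 3958 kJ
Bonds formed (products):
  C–C: 1 × 351 = 351
  C–H: 6 × 407 = 2442
  C=C: 1 × 623 = 623
  H–H: 1 × 450 = 450
  Σ(formed) = 3866 kJ
ΔH = Σ(broken) − Σ(formed) = 3958 − 3866 = +92 kJ

ΔH ≈ +92 kJ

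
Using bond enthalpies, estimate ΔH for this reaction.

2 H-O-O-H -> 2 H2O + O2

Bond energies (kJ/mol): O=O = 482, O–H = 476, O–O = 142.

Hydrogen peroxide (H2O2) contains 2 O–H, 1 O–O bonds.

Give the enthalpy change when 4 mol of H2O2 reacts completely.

Bonds broken (reactants):
  O–H: 4 × 476 = 1904
  O–O: 2 × 142 = 284
  Σ(broken) = 2188 kJ
Bonds formed (products):
  O–H: 4 × 476 = 1904
  O=O: 1 × 482 = 482
  Σ(formed) = 2386 kJ
ΔH = Σ(broken) − Σ(formed) = 2188 − 2386 = −198 kJ
For 2× the reaction as written: 2 × (−198) = −396 kJ

ΔH = −396 kJ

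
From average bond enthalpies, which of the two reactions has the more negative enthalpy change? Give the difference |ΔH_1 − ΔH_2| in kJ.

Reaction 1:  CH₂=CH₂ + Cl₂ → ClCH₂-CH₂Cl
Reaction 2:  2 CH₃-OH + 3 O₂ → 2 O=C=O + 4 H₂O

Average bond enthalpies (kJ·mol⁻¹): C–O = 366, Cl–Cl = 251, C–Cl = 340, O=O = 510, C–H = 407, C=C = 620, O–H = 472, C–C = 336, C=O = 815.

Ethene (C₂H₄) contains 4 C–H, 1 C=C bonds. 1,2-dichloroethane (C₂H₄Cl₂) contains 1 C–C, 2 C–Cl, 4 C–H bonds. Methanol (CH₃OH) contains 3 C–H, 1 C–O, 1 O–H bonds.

Reaction 1:
  Bonds broken (reactants):
    C–H: 4 × 407 = 1628
    C=C: 1 × 620 = 620
    Cl–Cl: 1 × 251 = 251
    Σ(broken) = 2499 kJ
  Bonds formed (products):
    C–C: 1 × 336 = 336
    C–Cl: 2 × 340 = 680
    C–H: 4 × 407 = 1628
    Σ(formed) = 2644 kJ
  ΔH_1 = 2499 − 2644 = −145 kJ
Reaction 2:
  Bonds broken (reactants):
    C–H: 6 × 407 = 2442
    C–O: 2 × 366 = 732
    O–H: 2 × 472 = 944
    O=O: 3 × 510 = 1530
    Σ(broken) = 5648 kJ
  Bonds formed (products):
    C=O: 4 × 815 = 3260
    O–H: 8 × 472 = 3776
    Σ(formed) = 7036 kJ
  ΔH_2 = 5648 − 7036 = −1388 kJ
ΔH_1 − ΔH_2 = +1243 kJ, so reaction 2 has the more negative ΔH; |ΔH_1 − ΔH_2| = 1243 kJ.

Reaction 2, by 1243 kJ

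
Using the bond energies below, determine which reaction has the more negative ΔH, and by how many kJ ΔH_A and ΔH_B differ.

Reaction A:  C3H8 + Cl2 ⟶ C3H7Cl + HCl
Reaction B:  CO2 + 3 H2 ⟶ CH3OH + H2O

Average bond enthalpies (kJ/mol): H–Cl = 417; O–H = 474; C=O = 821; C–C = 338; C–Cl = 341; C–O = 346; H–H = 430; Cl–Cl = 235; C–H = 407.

Reaction A:
  Bonds broken (reactants):
    C–C: 2 × 338 = 676
    C–H: 8 × 407 = 3256
    Cl–Cl: 1 × 235 = 235
    Σ(broken) = 4167 kJ
  Bonds formed (products):
    C–C: 2 × 338 = 676
    C–Cl: 1 × 341 = 341
    C–H: 7 × 407 = 2849
    H–Cl: 1 × 417 = 417
    Σ(formed) = 4283 kJ
  ΔH_A = 4167 − 4283 = −116 kJ
Reaction B:
  Bonds broken (reactants):
    C=O: 2 × 821 = 1642
    H–H: 3 × 430 = 1290
    Σ(broken) = 2932 kJ
  Bonds formed (products):
    C–H: 3 × 407 = 1221
    C–O: 1 × 346 = 346
    O–H: 3 × 474 = 1422
    Σ(formed) = 2989 kJ
  ΔH_B = 2932 − 2989 = −57 kJ
ΔH_A − ΔH_B = −59 kJ, so reaction A has the more negative ΔH; |ΔH_A − ΔH_B| = 59 kJ.

Reaction A, by 59 kJ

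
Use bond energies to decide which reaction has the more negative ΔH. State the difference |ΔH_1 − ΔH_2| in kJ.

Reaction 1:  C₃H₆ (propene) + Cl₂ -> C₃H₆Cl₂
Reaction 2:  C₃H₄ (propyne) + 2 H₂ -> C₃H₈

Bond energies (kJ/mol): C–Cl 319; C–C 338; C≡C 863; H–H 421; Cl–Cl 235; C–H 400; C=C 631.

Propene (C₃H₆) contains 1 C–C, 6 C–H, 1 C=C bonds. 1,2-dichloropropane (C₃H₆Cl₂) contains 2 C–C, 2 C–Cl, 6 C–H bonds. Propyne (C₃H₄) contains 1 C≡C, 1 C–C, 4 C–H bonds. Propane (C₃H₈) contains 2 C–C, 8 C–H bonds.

Reaction 2, by 123 kJ

Reaction 1:
  Bonds broken (reactants):
    C–C: 1 × 338 = 338
    C–H: 6 × 400 = 2400
    C=C: 1 × 631 = 631
    Cl–Cl: 1 × 235 = 235
    Σ(broken) = 3604 kJ
  Bonds formed (products):
    C–C: 2 × 338 = 676
    C–Cl: 2 × 319 = 638
    C–H: 6 × 400 = 2400
    Σ(formed) = 3714 kJ
  ΔH_1 = 3604 − 3714 = −110 kJ
Reaction 2:
  Bonds broken (reactants):
    C≡C: 1 × 863 = 863
    C–C: 1 × 338 = 338
    C–H: 4 × 400 = 1600
    H–H: 2 × 421 = 842
    Σ(broken) = 3643 kJ
  Bonds formed (products):
    C–C: 2 × 338 = 676
    C–H: 8 × 400 = 3200
    Σ(formed) = 3876 kJ
  ΔH_2 = 3643 − 3876 = −233 kJ
ΔH_1 − ΔH_2 = +123 kJ, so reaction 2 has the more negative ΔH; |ΔH_1 − ΔH_2| = 123 kJ.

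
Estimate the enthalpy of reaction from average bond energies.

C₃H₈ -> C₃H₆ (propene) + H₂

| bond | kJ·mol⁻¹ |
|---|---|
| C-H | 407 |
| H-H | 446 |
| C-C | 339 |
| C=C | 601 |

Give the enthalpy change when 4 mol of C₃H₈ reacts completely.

ΔH = +424 kJ

Bonds broken (reactants):
  C-C: 2 × 339 = 678
  C-H: 8 × 407 = 3256
  Σ(broken) = 3934 kJ
Bonds formed (products):
  C-C: 1 × 339 = 339
  C-H: 6 × 407 = 2442
  C=C: 1 × 601 = 601
  H-H: 1 × 446 = 446
  Σ(formed) = 3828 kJ
ΔH = Σ(broken) − Σ(formed) = 3934 − 3828 = +106 kJ
For 4× the reaction as written: 4 × (+106) = +424 kJ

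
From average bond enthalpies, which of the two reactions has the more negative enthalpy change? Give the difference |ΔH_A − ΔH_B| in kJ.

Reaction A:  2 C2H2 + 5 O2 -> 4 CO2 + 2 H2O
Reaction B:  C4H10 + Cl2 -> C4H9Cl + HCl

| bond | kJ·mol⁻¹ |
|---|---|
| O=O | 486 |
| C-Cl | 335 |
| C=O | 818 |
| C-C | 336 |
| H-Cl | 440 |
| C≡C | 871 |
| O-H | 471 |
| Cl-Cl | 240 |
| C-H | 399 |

Reaction A, by 2524 kJ

Reaction A:
  Bonds broken (reactants):
    C≡C: 2 × 871 = 1742
    C-H: 4 × 399 = 1596
    O=O: 5 × 486 = 2430
    Σ(broken) = 5768 kJ
  Bonds formed (products):
    C=O: 8 × 818 = 6544
    O-H: 4 × 471 = 1884
    Σ(formed) = 8428 kJ
  ΔH_A = 5768 − 8428 = −2660 kJ
Reaction B:
  Bonds broken (reactants):
    C-C: 3 × 336 = 1008
    C-H: 10 × 399 = 3990
    Cl-Cl: 1 × 240 = 240
    Σ(broken) = 5238 kJ
  Bonds formed (products):
    C-C: 3 × 336 = 1008
    C-Cl: 1 × 335 = 335
    C-H: 9 × 399 = 3591
    H-Cl: 1 × 440 = 440
    Σ(formed) = 5374 kJ
  ΔH_B = 5238 − 5374 = −136 kJ
ΔH_A − ΔH_B = −2524 kJ, so reaction A has the more negative ΔH; |ΔH_A − ΔH_B| = 2524 kJ.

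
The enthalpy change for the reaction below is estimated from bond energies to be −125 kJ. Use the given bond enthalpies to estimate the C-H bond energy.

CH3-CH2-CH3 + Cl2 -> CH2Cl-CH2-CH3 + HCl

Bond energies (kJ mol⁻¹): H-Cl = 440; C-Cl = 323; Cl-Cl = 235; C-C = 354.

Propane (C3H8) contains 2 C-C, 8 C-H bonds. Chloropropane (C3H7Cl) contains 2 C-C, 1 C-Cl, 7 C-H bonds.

Let D be the C-H bond energy.
Σ(broken) = 2×354 + 8×D + 1×235 = 943 + 8D
Σ(formed) = 2×354 + 1×323 + 7×D + 1×440 = 1471 + 7D
ΔH = Σ(broken) − Σ(formed) = (943 + 8D) − (1471 + 7D) = −528 + D
Setting this equal to −125 kJ gives D = 403 kJ/mol.

D(C-H) ≈ 403 kJ/mol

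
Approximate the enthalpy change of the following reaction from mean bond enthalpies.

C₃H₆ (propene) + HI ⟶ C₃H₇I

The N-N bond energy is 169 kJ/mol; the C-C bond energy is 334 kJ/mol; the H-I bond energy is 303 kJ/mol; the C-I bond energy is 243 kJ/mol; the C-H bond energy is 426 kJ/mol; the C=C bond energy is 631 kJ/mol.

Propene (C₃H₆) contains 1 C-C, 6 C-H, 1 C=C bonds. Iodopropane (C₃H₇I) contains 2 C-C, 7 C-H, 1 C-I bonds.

Bonds broken (reactants):
  C-C: 1 × 334 = 334
  C-H: 6 × 426 = 2556
  C=C: 1 × 631 = 631
  H-I: 1 × 303 = 303
  Σ(broken) = 3824 kJ
Bonds formed (products):
  C-C: 2 × 334 = 668
  C-H: 7 × 426 = 2982
  C-I: 1 × 243 = 243
  Σ(formed) = 3893 kJ
ΔH = Σ(broken) − Σ(formed) = 3824 − 3893 = −69 kJ

ΔH ≈ −69 kJ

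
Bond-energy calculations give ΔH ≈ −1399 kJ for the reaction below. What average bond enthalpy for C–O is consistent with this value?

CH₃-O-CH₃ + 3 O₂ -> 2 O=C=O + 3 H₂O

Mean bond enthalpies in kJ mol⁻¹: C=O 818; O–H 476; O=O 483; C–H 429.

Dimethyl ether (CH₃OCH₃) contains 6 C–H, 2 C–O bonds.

Let D be the C–O bond energy.
Σ(broken) = 6×429 + 2×D + 3×483 = 4023 + 2D
Σ(formed) = 4×818 + 6×476 = 6128
ΔH = Σ(broken) − Σ(formed) = (4023 + 2D) − (6128) = −2105 + 2D
Setting this equal to −1399 kJ gives 2D = 706, so D = 353 kJ/mol.

D(C–O) ≈ 353 kJ/mol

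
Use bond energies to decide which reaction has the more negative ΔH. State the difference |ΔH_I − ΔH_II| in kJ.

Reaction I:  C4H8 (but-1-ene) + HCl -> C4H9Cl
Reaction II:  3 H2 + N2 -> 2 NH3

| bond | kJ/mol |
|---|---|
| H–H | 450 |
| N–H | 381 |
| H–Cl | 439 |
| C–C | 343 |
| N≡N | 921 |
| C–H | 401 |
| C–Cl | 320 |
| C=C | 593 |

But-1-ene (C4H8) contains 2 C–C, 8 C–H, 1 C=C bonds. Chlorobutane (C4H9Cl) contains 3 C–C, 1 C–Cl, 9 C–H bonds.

Reaction I, by 17 kJ

Reaction I:
  Bonds broken (reactants):
    C–C: 2 × 343 = 686
    C–H: 8 × 401 = 3208
    C=C: 1 × 593 = 593
    H–Cl: 1 × 439 = 439
    Σ(broken) = 4926 kJ
  Bonds formed (products):
    C–C: 3 × 343 = 1029
    C–Cl: 1 × 320 = 320
    C–H: 9 × 401 = 3609
    Σ(formed) = 4958 kJ
  ΔH_I = 4926 − 4958 = −32 kJ
Reaction II:
  Bonds broken (reactants):
    H–H: 3 × 450 = 1350
    N≡N: 1 × 921 = 921
    Σ(broken) = 2271 kJ
  Bonds formed (products):
    N–H: 6 × 381 = 2286
    Σ(formed) = 2286 kJ
  ΔH_II = 2271 − 2286 = −15 kJ
ΔH_I − ΔH_II = −17 kJ, so reaction I has the more negative ΔH; |ΔH_I − ΔH_II| = 17 kJ.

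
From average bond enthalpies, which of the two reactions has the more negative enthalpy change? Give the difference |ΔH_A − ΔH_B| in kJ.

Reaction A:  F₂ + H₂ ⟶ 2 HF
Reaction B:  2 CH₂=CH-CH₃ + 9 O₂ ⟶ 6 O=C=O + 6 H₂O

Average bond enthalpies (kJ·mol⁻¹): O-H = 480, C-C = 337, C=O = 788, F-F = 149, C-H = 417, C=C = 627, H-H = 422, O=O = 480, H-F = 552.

Reaction A:
  Bonds broken (reactants):
    F-F: 1 × 149 = 149
    H-H: 1 × 422 = 422
    Σ(broken) = 571 kJ
  Bonds formed (products):
    H-F: 2 × 552 = 1104
    Σ(formed) = 1104 kJ
  ΔH_A = 571 − 1104 = −533 kJ
Reaction B:
  Bonds broken (reactants):
    C-C: 2 × 337 = 674
    C-H: 12 × 417 = 5004
    C=C: 2 × 627 = 1254
    O=O: 9 × 480 = 4320
    Σ(broken) = 11252 kJ
  Bonds formed (products):
    C=O: 12 × 788 = 9456
    O-H: 12 × 480 = 5760
    Σ(formed) = 15216 kJ
  ΔH_B = 11252 − 15216 = −3964 kJ
ΔH_A − ΔH_B = +3431 kJ, so reaction B has the more negative ΔH; |ΔH_A − ΔH_B| = 3431 kJ.

Reaction B, by 3431 kJ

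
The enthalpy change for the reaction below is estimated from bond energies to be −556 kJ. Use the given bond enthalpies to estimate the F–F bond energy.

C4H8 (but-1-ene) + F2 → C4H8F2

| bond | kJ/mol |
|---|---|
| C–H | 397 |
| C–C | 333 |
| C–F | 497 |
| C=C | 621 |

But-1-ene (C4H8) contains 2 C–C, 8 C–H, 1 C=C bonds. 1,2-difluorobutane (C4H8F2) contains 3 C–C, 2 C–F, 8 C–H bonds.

D(F–F) ≈ 150 kJ/mol

Let D be the F–F bond energy.
Σ(broken) = 2×333 + 8×397 + 1×621 + 1×D = 4463 + D
Σ(formed) = 3×333 + 2×497 + 8×397 = 5169
ΔH = Σ(broken) − Σ(formed) = (4463 + D) − (5169) = −706 + D
Setting this equal to −556 kJ gives D = 150 kJ/mol.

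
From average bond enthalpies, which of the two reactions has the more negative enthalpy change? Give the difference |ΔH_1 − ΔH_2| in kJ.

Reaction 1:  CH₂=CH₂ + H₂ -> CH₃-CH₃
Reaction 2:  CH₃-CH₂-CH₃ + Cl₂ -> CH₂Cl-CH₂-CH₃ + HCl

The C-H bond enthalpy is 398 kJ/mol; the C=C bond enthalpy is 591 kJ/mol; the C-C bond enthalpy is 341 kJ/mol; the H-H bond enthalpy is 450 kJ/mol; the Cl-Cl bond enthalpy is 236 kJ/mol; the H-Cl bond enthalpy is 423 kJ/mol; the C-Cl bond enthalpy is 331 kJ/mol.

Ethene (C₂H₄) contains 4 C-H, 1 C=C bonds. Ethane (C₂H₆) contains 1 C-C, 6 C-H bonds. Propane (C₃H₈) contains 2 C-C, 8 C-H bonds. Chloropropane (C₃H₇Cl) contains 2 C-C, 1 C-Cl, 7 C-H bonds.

Reaction 1:
  Bonds broken (reactants):
    C-H: 4 × 398 = 1592
    C=C: 1 × 591 = 591
    H-H: 1 × 450 = 450
    Σ(broken) = 2633 kJ
  Bonds formed (products):
    C-C: 1 × 341 = 341
    C-H: 6 × 398 = 2388
    Σ(formed) = 2729 kJ
  ΔH_1 = 2633 − 2729 = −96 kJ
Reaction 2:
  Bonds broken (reactants):
    C-C: 2 × 341 = 682
    C-H: 8 × 398 = 3184
    Cl-Cl: 1 × 236 = 236
    Σ(broken) = 4102 kJ
  Bonds formed (products):
    C-C: 2 × 341 = 682
    C-Cl: 1 × 331 = 331
    C-H: 7 × 398 = 2786
    H-Cl: 1 × 423 = 423
    Σ(formed) = 4222 kJ
  ΔH_2 = 4102 − 4222 = −120 kJ
ΔH_1 − ΔH_2 = +24 kJ, so reaction 2 has the more negative ΔH; |ΔH_1 − ΔH_2| = 24 kJ.

Reaction 2, by 24 kJ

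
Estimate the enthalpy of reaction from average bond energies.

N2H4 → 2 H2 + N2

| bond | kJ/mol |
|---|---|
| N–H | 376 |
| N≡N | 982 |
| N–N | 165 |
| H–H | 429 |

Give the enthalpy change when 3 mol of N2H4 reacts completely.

Bonds broken (reactants):
  N–H: 4 × 376 = 1504
  N–N: 1 × 165 = 165
  Σ(broken) = 1669 kJ
Bonds formed (products):
  H–H: 2 × 429 = 858
  N≡N: 1 × 982 = 982
  Σ(formed) = 1840 kJ
ΔH = Σ(broken) − Σ(formed) = 1669 − 1840 = −171 kJ
For 3× the reaction as written: 3 × (−171) = −513 kJ

ΔH = −513 kJ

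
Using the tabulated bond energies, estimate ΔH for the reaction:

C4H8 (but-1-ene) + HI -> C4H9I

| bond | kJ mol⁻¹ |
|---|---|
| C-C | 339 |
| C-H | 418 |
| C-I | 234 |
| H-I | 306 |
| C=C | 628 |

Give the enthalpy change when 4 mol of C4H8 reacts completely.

ΔH = −228 kJ

Bonds broken (reactants):
  C-C: 2 × 339 = 678
  C-H: 8 × 418 = 3344
  C=C: 1 × 628 = 628
  H-I: 1 × 306 = 306
  Σ(broken) = 4956 kJ
Bonds formed (products):
  C-C: 3 × 339 = 1017
  C-H: 9 × 418 = 3762
  C-I: 1 × 234 = 234
  Σ(formed) = 5013 kJ
ΔH = Σ(broken) − Σ(formed) = 4956 − 5013 = −57 kJ
For 4× the reaction as written: 4 × (−57) = −228 kJ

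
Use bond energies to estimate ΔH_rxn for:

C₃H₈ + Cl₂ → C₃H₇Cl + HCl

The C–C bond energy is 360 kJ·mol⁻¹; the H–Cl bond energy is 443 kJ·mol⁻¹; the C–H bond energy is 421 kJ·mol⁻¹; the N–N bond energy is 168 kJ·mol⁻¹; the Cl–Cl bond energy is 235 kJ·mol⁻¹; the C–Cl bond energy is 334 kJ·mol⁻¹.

ΔH ≈ −121 kJ

Bonds broken (reactants):
  C–C: 2 × 360 = 720
  C–H: 8 × 421 = 3368
  Cl–Cl: 1 × 235 = 235
  Σ(broken) = 4323 kJ
Bonds formed (products):
  C–C: 2 × 360 = 720
  C–Cl: 1 × 334 = 334
  C–H: 7 × 421 = 2947
  H–Cl: 1 × 443 = 443
  Σ(formed) = 4444 kJ
ΔH = Σ(broken) − Σ(formed) = 4323 − 4444 = −121 kJ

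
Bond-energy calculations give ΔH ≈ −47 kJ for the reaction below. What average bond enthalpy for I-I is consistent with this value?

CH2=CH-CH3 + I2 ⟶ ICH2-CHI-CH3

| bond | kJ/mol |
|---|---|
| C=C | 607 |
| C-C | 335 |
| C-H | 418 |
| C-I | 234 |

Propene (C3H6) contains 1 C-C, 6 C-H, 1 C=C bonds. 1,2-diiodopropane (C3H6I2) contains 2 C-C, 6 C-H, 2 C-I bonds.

D(I-I) ≈ 149 kJ/mol

Let D be the I-I bond energy.
Σ(broken) = 1×335 + 6×418 + 1×607 + 1×D = 3450 + D
Σ(formed) = 2×335 + 6×418 + 2×234 = 3646
ΔH = Σ(broken) − Σ(formed) = (3450 + D) − (3646) = −196 + D
Setting this equal to −47 kJ gives D = 149 kJ/mol.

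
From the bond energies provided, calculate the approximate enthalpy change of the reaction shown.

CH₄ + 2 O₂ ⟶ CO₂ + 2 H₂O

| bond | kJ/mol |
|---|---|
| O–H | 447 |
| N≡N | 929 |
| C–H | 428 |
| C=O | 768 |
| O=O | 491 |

Bonds broken (reactants):
  C–H: 4 × 428 = 1712
  O=O: 2 × 491 = 982
  Σ(broken) = 2694 kJ
Bonds formed (products):
  C=O: 2 × 768 = 1536
  O–H: 4 × 447 = 1788
  Σ(formed) = 3324 kJ
ΔH = Σ(broken) − Σ(formed) = 2694 − 3324 = −630 kJ

ΔH ≈ −630 kJ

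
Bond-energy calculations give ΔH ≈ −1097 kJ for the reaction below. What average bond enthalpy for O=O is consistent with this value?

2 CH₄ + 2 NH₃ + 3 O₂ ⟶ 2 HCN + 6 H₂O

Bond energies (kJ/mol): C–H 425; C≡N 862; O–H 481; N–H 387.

D(O=O) ≈ 509 kJ/mol

Let D be the O=O bond energy.
Σ(broken) = 8×425 + 6×387 + 3×D = 5722 + 3D
Σ(formed) = 2×862 + 2×425 + 12×481 = 8346
ΔH = Σ(broken) − Σ(formed) = (5722 + 3D) − (8346) = −2624 + 3D
Setting this equal to −1097 kJ gives 3D = 1527, so D = 509 kJ/mol.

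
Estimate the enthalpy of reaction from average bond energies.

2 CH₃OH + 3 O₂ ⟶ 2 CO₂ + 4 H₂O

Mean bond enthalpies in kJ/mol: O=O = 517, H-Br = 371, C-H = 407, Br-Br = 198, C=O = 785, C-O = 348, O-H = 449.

ΔH ≈ −1145 kJ

Bonds broken (reactants):
  C-H: 6 × 407 = 2442
  C-O: 2 × 348 = 696
  O-H: 2 × 449 = 898
  O=O: 3 × 517 = 1551
  Σ(broken) = 5587 kJ
Bonds formed (products):
  C=O: 4 × 785 = 3140
  O-H: 8 × 449 = 3592
  Σ(formed) = 6732 kJ
ΔH = Σ(broken) − Σ(formed) = 5587 − 6732 = −1145 kJ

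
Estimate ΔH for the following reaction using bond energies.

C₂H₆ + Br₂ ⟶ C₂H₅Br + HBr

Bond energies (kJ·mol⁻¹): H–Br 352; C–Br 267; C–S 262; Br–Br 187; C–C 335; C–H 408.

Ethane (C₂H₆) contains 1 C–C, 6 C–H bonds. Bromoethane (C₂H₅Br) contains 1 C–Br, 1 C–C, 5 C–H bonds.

ΔH ≈ −24 kJ

Bonds broken (reactants):
  Br–Br: 1 × 187 = 187
  C–C: 1 × 335 = 335
  C–H: 6 × 408 = 2448
  Σ(broken) = 2970 kJ
Bonds formed (products):
  C–Br: 1 × 267 = 267
  C–C: 1 × 335 = 335
  C–H: 5 × 408 = 2040
  H–Br: 1 × 352 = 352
  Σ(formed) = 2994 kJ
ΔH = Σ(broken) − Σ(formed) = 2970 − 2994 = −24 kJ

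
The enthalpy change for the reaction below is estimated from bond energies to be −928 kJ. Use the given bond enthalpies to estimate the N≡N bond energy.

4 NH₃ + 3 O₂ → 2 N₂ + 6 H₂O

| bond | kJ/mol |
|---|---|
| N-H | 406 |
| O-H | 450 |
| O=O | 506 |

Let D be the N≡N bond energy.
Σ(broken) = 12×406 + 3×506 = 6390
Σ(formed) = 2×D + 12×450 = 5400 + 2D
ΔH = Σ(broken) − Σ(formed) = (6390) − (5400 + 2D) = +990 − 2D
Setting this equal to −928 kJ gives 2D = 1918, so D = 959 kJ/mol.

D(N≡N) ≈ 959 kJ/mol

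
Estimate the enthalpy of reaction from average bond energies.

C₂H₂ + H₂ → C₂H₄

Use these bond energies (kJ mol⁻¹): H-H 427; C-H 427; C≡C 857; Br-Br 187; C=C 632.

Bonds broken (reactants):
  C≡C: 1 × 857 = 857
  C-H: 2 × 427 = 854
  H-H: 1 × 427 = 427
  Σ(broken) = 2138 kJ
Bonds formed (products):
  C-H: 4 × 427 = 1708
  C=C: 1 × 632 = 632
  Σ(formed) = 2340 kJ
ΔH = Σ(broken) − Σ(formed) = 2138 − 2340 = −202 kJ

ΔH ≈ −202 kJ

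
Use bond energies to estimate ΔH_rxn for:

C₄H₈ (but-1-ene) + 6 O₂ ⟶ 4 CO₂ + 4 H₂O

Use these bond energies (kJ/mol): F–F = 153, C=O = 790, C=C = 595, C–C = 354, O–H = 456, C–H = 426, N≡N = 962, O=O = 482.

Bonds broken (reactants):
  C–C: 2 × 354 = 708
  C–H: 8 × 426 = 3408
  C=C: 1 × 595 = 595
  O=O: 6 × 482 = 2892
  Σ(broken) = 7603 kJ
Bonds formed (products):
  C=O: 8 × 790 = 6320
  O–H: 8 × 456 = 3648
  Σ(formed) = 9968 kJ
ΔH = Σ(broken) − Σ(formed) = 7603 − 9968 = −2365 kJ

ΔH ≈ −2365 kJ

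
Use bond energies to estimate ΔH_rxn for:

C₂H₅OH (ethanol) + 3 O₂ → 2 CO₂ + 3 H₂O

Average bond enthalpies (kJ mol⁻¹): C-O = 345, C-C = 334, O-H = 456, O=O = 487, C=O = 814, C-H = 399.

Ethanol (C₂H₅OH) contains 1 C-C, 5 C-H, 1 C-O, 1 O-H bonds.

ΔH ≈ −1401 kJ

Bonds broken (reactants):
  C-C: 1 × 334 = 334
  C-H: 5 × 399 = 1995
  C-O: 1 × 345 = 345
  O-H: 1 × 456 = 456
  O=O: 3 × 487 = 1461
  Σ(broken) = 4591 kJ
Bonds formed (products):
  C=O: 4 × 814 = 3256
  O-H: 6 × 456 = 2736
  Σ(formed) = 5992 kJ
ΔH = Σ(broken) − Σ(formed) = 4591 − 5992 = −1401 kJ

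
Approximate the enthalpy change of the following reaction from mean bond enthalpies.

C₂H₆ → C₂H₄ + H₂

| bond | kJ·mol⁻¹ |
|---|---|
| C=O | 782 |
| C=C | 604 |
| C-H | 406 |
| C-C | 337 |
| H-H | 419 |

ΔH ≈ +126 kJ

Bonds broken (reactants):
  C-C: 1 × 337 = 337
  C-H: 6 × 406 = 2436
  Σ(broken) = 2773 kJ
Bonds formed (products):
  C-H: 4 × 406 = 1624
  C=C: 1 × 604 = 604
  H-H: 1 × 419 = 419
  Σ(formed) = 2647 kJ
ΔH = Σ(broken) − Σ(formed) = 2773 − 2647 = +126 kJ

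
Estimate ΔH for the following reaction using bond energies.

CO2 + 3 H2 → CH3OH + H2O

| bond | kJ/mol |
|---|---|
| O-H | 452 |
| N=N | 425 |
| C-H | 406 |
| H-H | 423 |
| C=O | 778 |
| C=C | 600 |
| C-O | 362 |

Bonds broken (reactants):
  C=O: 2 × 778 = 1556
  H-H: 3 × 423 = 1269
  Σ(broken) = 2825 kJ
Bonds formed (products):
  C-H: 3 × 406 = 1218
  C-O: 1 × 362 = 362
  O-H: 3 × 452 = 1356
  Σ(formed) = 2936 kJ
ΔH = Σ(broken) − Σ(formed) = 2825 − 2936 = −111 kJ

ΔH ≈ −111 kJ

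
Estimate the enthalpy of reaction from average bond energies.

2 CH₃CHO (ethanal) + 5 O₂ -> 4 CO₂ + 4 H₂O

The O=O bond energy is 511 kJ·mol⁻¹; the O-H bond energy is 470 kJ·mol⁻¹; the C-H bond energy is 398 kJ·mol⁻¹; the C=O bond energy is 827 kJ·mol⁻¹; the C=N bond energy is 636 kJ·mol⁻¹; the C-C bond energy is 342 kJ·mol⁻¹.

Bonds broken (reactants):
  C-C: 2 × 342 = 684
  C-H: 8 × 398 = 3184
  C=O: 2 × 827 = 1654
  O=O: 5 × 511 = 2555
  Σ(broken) = 8077 kJ
Bonds formed (products):
  C=O: 8 × 827 = 6616
  O-H: 8 × 470 = 3760
  Σ(formed) = 10376 kJ
ΔH = Σ(broken) − Σ(formed) = 8077 − 10376 = −2299 kJ

ΔH ≈ −2299 kJ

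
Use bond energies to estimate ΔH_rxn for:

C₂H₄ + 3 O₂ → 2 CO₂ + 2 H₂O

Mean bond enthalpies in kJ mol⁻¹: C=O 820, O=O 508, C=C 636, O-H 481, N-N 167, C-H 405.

ΔH ≈ −1424 kJ

Bonds broken (reactants):
  C-H: 4 × 405 = 1620
  C=C: 1 × 636 = 636
  O=O: 3 × 508 = 1524
  Σ(broken) = 3780 kJ
Bonds formed (products):
  C=O: 4 × 820 = 3280
  O-H: 4 × 481 = 1924
  Σ(formed) = 5204 kJ
ΔH = Σ(broken) − Σ(formed) = 3780 − 5204 = −1424 kJ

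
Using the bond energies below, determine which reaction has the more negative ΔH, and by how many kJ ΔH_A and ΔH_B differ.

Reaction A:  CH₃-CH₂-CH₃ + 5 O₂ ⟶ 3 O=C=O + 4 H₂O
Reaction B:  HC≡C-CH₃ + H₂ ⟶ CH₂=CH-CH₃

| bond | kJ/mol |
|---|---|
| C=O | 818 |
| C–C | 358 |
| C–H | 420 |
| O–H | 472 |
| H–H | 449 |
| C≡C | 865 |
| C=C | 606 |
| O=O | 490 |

Reaction A:
  Bonds broken (reactants):
    C–C: 2 × 358 = 716
    C–H: 8 × 420 = 3360
    O=O: 5 × 490 = 2450
    Σ(broken) = 6526 kJ
  Bonds formed (products):
    C=O: 6 × 818 = 4908
    O–H: 8 × 472 = 3776
    Σ(formed) = 8684 kJ
  ΔH_A = 6526 − 8684 = −2158 kJ
Reaction B:
  Bonds broken (reactants):
    C≡C: 1 × 865 = 865
    C–C: 1 × 358 = 358
    C–H: 4 × 420 = 1680
    H–H: 1 × 449 = 449
    Σ(broken) = 3352 kJ
  Bonds formed (products):
    C–C: 1 × 358 = 358
    C–H: 6 × 420 = 2520
    C=C: 1 × 606 = 606
    Σ(formed) = 3484 kJ
  ΔH_B = 3352 − 3484 = −132 kJ
ΔH_A − ΔH_B = −2026 kJ, so reaction A has the more negative ΔH; |ΔH_A − ΔH_B| = 2026 kJ.

Reaction A, by 2026 kJ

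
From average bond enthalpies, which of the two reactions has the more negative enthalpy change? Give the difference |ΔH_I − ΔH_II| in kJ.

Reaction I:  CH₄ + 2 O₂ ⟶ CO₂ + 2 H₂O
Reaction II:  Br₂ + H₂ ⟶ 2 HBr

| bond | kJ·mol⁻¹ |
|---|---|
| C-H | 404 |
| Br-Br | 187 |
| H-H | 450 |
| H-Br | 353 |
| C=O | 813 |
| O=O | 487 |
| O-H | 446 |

Reaction I, by 751 kJ

Reaction I:
  Bonds broken (reactants):
    C-H: 4 × 404 = 1616
    O=O: 2 × 487 = 974
    Σ(broken) = 2590 kJ
  Bonds formed (products):
    C=O: 2 × 813 = 1626
    O-H: 4 × 446 = 1784
    Σ(formed) = 3410 kJ
  ΔH_I = 2590 − 3410 = −820 kJ
Reaction II:
  Bonds broken (reactants):
    Br-Br: 1 × 187 = 187
    H-H: 1 × 450 = 450
    Σ(broken) = 637 kJ
  Bonds formed (products):
    H-Br: 2 × 353 = 706
    Σ(formed) = 706 kJ
  ΔH_II = 637 − 706 = −69 kJ
ΔH_I − ΔH_II = −751 kJ, so reaction I has the more negative ΔH; |ΔH_I − ΔH_II| = 751 kJ.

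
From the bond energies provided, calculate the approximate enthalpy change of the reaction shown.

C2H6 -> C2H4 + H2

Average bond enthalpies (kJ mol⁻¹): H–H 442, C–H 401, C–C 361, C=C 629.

ΔH ≈ +92 kJ

Bonds broken (reactants):
  C–C: 1 × 361 = 361
  C–H: 6 × 401 = 2406
  Σ(broken) = 2767 kJ
Bonds formed (products):
  C–H: 4 × 401 = 1604
  C=C: 1 × 629 = 629
  H–H: 1 × 442 = 442
  Σ(formed) = 2675 kJ
ΔH = Σ(broken) − Σ(formed) = 2767 − 2675 = +92 kJ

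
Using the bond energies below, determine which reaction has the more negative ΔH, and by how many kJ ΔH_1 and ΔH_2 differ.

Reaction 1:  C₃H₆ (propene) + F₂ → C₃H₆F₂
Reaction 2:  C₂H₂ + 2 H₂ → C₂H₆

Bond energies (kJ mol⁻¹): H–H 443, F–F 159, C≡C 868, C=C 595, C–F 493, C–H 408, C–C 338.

Reaction 1, by 354 kJ

Reaction 1:
  Bonds broken (reactants):
    C–C: 1 × 338 = 338
    C–H: 6 × 408 = 2448
    C=C: 1 × 595 = 595
    F–F: 1 × 159 = 159
    Σ(broken) = 3540 kJ
  Bonds formed (products):
    C–C: 2 × 338 = 676
    C–F: 2 × 493 = 986
    C–H: 6 × 408 = 2448
    Σ(formed) = 4110 kJ
  ΔH_1 = 3540 − 4110 = −570 kJ
Reaction 2:
  Bonds broken (reactants):
    C≡C: 1 × 868 = 868
    C–H: 2 × 408 = 816
    H–H: 2 × 443 = 886
    Σ(broken) = 2570 kJ
  Bonds formed (products):
    C–C: 1 × 338 = 338
    C–H: 6 × 408 = 2448
    Σ(formed) = 2786 kJ
  ΔH_2 = 2570 − 2786 = −216 kJ
ΔH_1 − ΔH_2 = −354 kJ, so reaction 1 has the more negative ΔH; |ΔH_1 − ΔH_2| = 354 kJ.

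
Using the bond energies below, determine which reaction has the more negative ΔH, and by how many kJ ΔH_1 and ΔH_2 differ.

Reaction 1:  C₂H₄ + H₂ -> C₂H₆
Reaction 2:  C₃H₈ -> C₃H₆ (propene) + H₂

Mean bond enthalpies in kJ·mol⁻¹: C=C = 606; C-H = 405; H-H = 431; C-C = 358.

Reaction 1:
  Bonds broken (reactants):
    C-H: 4 × 405 = 1620
    C=C: 1 × 606 = 606
    H-H: 1 × 431 = 431
    Σ(broken) = 2657 kJ
  Bonds formed (products):
    C-C: 1 × 358 = 358
    C-H: 6 × 405 = 2430
    Σ(formed) = 2788 kJ
  ΔH_1 = 2657 − 2788 = −131 kJ
Reaction 2:
  Bonds broken (reactants):
    C-C: 2 × 358 = 716
    C-H: 8 × 405 = 3240
    Σ(broken) = 3956 kJ
  Bonds formed (products):
    C-C: 1 × 358 = 358
    C-H: 6 × 405 = 2430
    C=C: 1 × 606 = 606
    H-H: 1 × 431 = 431
    Σ(formed) = 3825 kJ
  ΔH_2 = 3956 − 3825 = +131 kJ
ΔH_1 − ΔH_2 = −262 kJ, so reaction 1 has the more negative ΔH; |ΔH_1 − ΔH_2| = 262 kJ.

Reaction 1, by 262 kJ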